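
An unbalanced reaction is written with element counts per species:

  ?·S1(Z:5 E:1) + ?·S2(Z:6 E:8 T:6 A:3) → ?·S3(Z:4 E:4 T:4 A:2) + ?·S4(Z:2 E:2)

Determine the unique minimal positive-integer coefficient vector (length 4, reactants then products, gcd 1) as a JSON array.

Coefficients: [2, 4, 6, 5]

Z: 2·5+4·6 = 34 | 6·4+5·2 = 34
E: 2·1+4·8 = 34 | 6·4+5·2 = 34
T: 2·0+4·6 = 24 | 6·4+5·0 = 24
A: 2·0+4·3 = 12 | 6·2+5·0 = 12
gcd(2,4,6,5) = 1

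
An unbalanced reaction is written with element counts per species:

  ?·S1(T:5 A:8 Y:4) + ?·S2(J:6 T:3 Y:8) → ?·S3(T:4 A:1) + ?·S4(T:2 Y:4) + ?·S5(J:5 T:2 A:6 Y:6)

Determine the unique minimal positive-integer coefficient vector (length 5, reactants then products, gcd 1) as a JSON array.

Coefficients: [5, 5, 4, 6, 6]

J: 5·0+5·6 = 30 | 4·0+6·0+6·5 = 30
T: 5·5+5·3 = 40 | 4·4+6·2+6·2 = 40
A: 5·8+5·0 = 40 | 4·1+6·0+6·6 = 40
Y: 5·4+5·8 = 60 | 4·0+6·4+6·6 = 60
gcd(5,5,4,6,6) = 1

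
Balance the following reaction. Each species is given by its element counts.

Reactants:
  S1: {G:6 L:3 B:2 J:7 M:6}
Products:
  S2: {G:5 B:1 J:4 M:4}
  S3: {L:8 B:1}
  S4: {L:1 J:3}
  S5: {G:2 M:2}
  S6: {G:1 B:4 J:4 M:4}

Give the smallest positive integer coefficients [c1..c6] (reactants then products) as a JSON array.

Coefficients: [4, 3, 1, 4, 4, 1]

G: 4·6 = 24 | 3·5+1·0+4·0+4·2+1·1 = 24
L: 4·3 = 12 | 3·0+1·8+4·1+4·0+1·0 = 12
B: 4·2 = 8 | 3·1+1·1+4·0+4·0+1·4 = 8
J: 4·7 = 28 | 3·4+1·0+4·3+4·0+1·4 = 28
M: 4·6 = 24 | 3·4+1·0+4·0+4·2+1·4 = 24
gcd(4,3,1,4,4,1) = 1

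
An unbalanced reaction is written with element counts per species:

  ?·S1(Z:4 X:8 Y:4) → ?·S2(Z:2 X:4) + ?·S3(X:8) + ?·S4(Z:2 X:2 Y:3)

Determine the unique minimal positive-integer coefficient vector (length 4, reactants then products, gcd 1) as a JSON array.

Coefficients: [3, 2, 1, 4]

Z: 3·4 = 12 | 2·2+1·0+4·2 = 12
X: 3·8 = 24 | 2·4+1·8+4·2 = 24
Y: 3·4 = 12 | 2·0+1·0+4·3 = 12
gcd(3,2,1,4) = 1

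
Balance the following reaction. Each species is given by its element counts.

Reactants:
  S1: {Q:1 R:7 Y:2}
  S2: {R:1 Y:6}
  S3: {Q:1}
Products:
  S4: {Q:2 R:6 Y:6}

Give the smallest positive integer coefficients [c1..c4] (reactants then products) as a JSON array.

Q: 3·1+3·0+5·1 = 8 | 4·2 = 8
R: 3·7+3·1+5·0 = 24 | 4·6 = 24
Y: 3·2+3·6+5·0 = 24 | 4·6 = 24
gcd(3,3,5,4) = 1

Coefficients: [3, 3, 5, 4]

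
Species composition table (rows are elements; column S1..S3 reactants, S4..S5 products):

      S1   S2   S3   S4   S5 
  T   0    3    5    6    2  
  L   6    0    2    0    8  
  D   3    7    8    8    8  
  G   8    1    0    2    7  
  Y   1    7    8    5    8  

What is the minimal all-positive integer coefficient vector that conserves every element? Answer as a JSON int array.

Coefficients: [3, 1, 3, 2, 3]

T: 3·0+1·3+3·5 = 18 | 2·6+3·2 = 18
L: 3·6+1·0+3·2 = 24 | 2·0+3·8 = 24
D: 3·3+1·7+3·8 = 40 | 2·8+3·8 = 40
G: 3·8+1·1+3·0 = 25 | 2·2+3·7 = 25
Y: 3·1+1·7+3·8 = 34 | 2·5+3·8 = 34
gcd(3,1,3,2,3) = 1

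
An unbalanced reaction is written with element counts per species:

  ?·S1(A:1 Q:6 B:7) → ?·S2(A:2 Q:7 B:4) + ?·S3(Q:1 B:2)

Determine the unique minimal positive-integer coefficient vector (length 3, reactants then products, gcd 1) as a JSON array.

Coefficients: [2, 1, 5]

A: 2·1 = 2 | 1·2+5·0 = 2
Q: 2·6 = 12 | 1·7+5·1 = 12
B: 2·7 = 14 | 1·4+5·2 = 14
gcd(2,1,5) = 1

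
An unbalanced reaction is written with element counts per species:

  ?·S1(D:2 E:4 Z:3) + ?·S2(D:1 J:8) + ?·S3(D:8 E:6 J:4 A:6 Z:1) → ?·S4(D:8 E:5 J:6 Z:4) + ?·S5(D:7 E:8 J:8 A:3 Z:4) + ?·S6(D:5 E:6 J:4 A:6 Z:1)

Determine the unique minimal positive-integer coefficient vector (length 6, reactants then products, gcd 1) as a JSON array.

Coefficients: [5, 3, 4, 2, 2, 3]

D: 5·2+3·1+4·8 = 45 | 2·8+2·7+3·5 = 45
E: 5·4+3·0+4·6 = 44 | 2·5+2·8+3·6 = 44
J: 5·0+3·8+4·4 = 40 | 2·6+2·8+3·4 = 40
A: 5·0+3·0+4·6 = 24 | 2·0+2·3+3·6 = 24
Z: 5·3+3·0+4·1 = 19 | 2·4+2·4+3·1 = 19
gcd(5,3,4,2,2,3) = 1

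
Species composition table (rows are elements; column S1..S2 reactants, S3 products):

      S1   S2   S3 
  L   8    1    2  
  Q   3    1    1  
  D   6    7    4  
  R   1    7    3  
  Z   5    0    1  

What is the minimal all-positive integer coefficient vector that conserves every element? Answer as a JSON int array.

L: 1·8+2·1 = 10 | 5·2 = 10
Q: 1·3+2·1 = 5 | 5·1 = 5
D: 1·6+2·7 = 20 | 5·4 = 20
R: 1·1+2·7 = 15 | 5·3 = 15
Z: 1·5+2·0 = 5 | 5·1 = 5
gcd(1,2,5) = 1

Coefficients: [1, 2, 5]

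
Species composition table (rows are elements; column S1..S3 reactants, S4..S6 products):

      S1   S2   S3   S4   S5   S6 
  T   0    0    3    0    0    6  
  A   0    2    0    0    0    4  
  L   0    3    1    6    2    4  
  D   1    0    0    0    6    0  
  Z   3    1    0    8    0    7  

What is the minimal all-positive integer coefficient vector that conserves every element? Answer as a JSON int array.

Coefficients: [6, 4, 4, 1, 1, 2]

T: 6·0+4·0+4·3 = 12 | 1·0+1·0+2·6 = 12
A: 6·0+4·2+4·0 = 8 | 1·0+1·0+2·4 = 8
L: 6·0+4·3+4·1 = 16 | 1·6+1·2+2·4 = 16
D: 6·1+4·0+4·0 = 6 | 1·0+1·6+2·0 = 6
Z: 6·3+4·1+4·0 = 22 | 1·8+1·0+2·7 = 22
gcd(6,4,4,1,1,2) = 1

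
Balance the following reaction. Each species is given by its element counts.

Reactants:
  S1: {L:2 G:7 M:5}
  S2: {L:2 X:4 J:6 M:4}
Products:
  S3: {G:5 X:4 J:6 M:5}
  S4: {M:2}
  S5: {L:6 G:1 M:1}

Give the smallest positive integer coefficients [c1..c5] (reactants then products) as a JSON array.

L: 4·2+5·2 = 18 | 5·0+6·0+3·6 = 18
G: 4·7+5·0 = 28 | 5·5+6·0+3·1 = 28
X: 4·0+5·4 = 20 | 5·4+6·0+3·0 = 20
J: 4·0+5·6 = 30 | 5·6+6·0+3·0 = 30
M: 4·5+5·4 = 40 | 5·5+6·2+3·1 = 40
gcd(4,5,5,6,3) = 1

Coefficients: [4, 5, 5, 6, 3]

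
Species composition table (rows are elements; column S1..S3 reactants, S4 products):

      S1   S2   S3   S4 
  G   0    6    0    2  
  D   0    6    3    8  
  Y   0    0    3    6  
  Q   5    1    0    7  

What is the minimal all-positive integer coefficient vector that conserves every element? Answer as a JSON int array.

Coefficients: [4, 1, 6, 3]

G: 4·0+1·6+6·0 = 6 | 3·2 = 6
D: 4·0+1·6+6·3 = 24 | 3·8 = 24
Y: 4·0+1·0+6·3 = 18 | 3·6 = 18
Q: 4·5+1·1+6·0 = 21 | 3·7 = 21
gcd(4,1,6,3) = 1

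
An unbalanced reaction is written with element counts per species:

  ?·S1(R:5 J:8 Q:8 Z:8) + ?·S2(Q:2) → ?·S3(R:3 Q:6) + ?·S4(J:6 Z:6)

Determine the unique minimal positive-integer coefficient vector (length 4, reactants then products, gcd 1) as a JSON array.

Coefficients: [3, 3, 5, 4]

R: 3·5+3·0 = 15 | 5·3+4·0 = 15
J: 3·8+3·0 = 24 | 5·0+4·6 = 24
Q: 3·8+3·2 = 30 | 5·6+4·0 = 30
Z: 3·8+3·0 = 24 | 5·0+4·6 = 24
gcd(3,3,5,4) = 1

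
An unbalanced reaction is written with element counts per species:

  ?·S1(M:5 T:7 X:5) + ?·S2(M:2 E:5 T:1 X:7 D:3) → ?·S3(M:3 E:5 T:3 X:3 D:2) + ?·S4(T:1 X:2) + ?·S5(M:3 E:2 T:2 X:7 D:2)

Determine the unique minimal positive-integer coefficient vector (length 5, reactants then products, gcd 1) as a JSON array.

M: 3·5+6·2 = 27 | 4·3+5·0+5·3 = 27
E: 3·0+6·5 = 30 | 4·5+5·0+5·2 = 30
T: 3·7+6·1 = 27 | 4·3+5·1+5·2 = 27
X: 3·5+6·7 = 57 | 4·3+5·2+5·7 = 57
D: 3·0+6·3 = 18 | 4·2+5·0+5·2 = 18
gcd(3,6,4,5,5) = 1

Coefficients: [3, 6, 4, 5, 5]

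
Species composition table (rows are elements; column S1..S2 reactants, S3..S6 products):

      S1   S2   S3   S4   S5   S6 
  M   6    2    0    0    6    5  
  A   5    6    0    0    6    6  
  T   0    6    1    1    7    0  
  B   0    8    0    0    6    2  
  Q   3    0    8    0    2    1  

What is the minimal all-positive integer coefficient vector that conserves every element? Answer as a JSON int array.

M: 6·6+3·2 = 42 | 1·0+3·0+2·6+6·5 = 42
A: 6·5+3·6 = 48 | 1·0+3·0+2·6+6·6 = 48
T: 6·0+3·6 = 18 | 1·1+3·1+2·7+6·0 = 18
B: 6·0+3·8 = 24 | 1·0+3·0+2·6+6·2 = 24
Q: 6·3+3·0 = 18 | 1·8+3·0+2·2+6·1 = 18
gcd(6,3,1,3,2,6) = 1

Coefficients: [6, 3, 1, 3, 2, 6]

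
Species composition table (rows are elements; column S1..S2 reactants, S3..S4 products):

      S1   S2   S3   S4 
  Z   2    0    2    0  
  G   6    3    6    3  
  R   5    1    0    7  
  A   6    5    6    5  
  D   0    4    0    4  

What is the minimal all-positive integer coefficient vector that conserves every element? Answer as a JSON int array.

Coefficients: [6, 5, 6, 5]

Z: 6·2+5·0 = 12 | 6·2+5·0 = 12
G: 6·6+5·3 = 51 | 6·6+5·3 = 51
R: 6·5+5·1 = 35 | 6·0+5·7 = 35
A: 6·6+5·5 = 61 | 6·6+5·5 = 61
D: 6·0+5·4 = 20 | 6·0+5·4 = 20
gcd(6,5,6,5) = 1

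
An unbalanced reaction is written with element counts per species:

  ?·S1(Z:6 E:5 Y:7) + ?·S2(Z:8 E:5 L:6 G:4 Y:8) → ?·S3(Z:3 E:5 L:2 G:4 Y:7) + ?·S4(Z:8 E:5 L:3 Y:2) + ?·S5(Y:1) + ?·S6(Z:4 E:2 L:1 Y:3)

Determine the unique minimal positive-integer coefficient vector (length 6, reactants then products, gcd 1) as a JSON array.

Coefficients: [3, 2, 2, 1, 6, 5]

Z: 3·6+2·8 = 34 | 2·3+1·8+6·0+5·4 = 34
E: 3·5+2·5 = 25 | 2·5+1·5+6·0+5·2 = 25
L: 3·0+2·6 = 12 | 2·2+1·3+6·0+5·1 = 12
G: 3·0+2·4 = 8 | 2·4+1·0+6·0+5·0 = 8
Y: 3·7+2·8 = 37 | 2·7+1·2+6·1+5·3 = 37
gcd(3,2,2,1,6,5) = 1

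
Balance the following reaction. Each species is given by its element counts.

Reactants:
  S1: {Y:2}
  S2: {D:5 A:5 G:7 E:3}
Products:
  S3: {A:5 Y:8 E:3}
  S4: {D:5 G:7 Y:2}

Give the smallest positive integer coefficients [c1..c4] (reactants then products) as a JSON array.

Coefficients: [5, 1, 1, 1]

D: 5·0+1·5 = 5 | 1·0+1·5 = 5
A: 5·0+1·5 = 5 | 1·5+1·0 = 5
G: 5·0+1·7 = 7 | 1·0+1·7 = 7
Y: 5·2+1·0 = 10 | 1·8+1·2 = 10
E: 5·0+1·3 = 3 | 1·3+1·0 = 3
gcd(5,1,1,1) = 1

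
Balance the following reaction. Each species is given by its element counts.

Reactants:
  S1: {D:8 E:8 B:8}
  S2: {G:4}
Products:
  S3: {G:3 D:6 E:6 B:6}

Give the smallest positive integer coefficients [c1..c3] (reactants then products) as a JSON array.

G: 3·0+3·4 = 12 | 4·3 = 12
D: 3·8+3·0 = 24 | 4·6 = 24
E: 3·8+3·0 = 24 | 4·6 = 24
B: 3·8+3·0 = 24 | 4·6 = 24
gcd(3,3,4) = 1

Coefficients: [3, 3, 4]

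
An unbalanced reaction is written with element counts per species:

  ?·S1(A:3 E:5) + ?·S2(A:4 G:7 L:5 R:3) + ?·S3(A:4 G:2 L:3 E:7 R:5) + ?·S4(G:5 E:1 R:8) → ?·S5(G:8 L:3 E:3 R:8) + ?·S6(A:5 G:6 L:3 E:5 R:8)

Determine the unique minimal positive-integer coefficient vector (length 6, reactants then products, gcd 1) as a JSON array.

A: 2·3+3·4+3·4+5·0 = 30 | 2·0+6·5 = 30
G: 2·0+3·7+3·2+5·5 = 52 | 2·8+6·6 = 52
L: 2·0+3·5+3·3+5·0 = 24 | 2·3+6·3 = 24
E: 2·5+3·0+3·7+5·1 = 36 | 2·3+6·5 = 36
R: 2·0+3·3+3·5+5·8 = 64 | 2·8+6·8 = 64
gcd(2,3,3,5,2,6) = 1

Coefficients: [2, 3, 3, 5, 2, 6]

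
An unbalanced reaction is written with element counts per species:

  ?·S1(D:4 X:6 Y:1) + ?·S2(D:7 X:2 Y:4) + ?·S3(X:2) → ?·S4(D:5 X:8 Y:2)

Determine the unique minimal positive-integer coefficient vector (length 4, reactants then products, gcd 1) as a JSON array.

Coefficients: [2, 1, 5, 3]

D: 2·4+1·7+5·0 = 15 | 3·5 = 15
X: 2·6+1·2+5·2 = 24 | 3·8 = 24
Y: 2·1+1·4+5·0 = 6 | 3·2 = 6
gcd(2,1,5,3) = 1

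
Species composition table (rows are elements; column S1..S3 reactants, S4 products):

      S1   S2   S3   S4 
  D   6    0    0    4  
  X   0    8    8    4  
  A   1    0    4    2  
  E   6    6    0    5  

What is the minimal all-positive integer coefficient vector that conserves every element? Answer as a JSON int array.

D: 4·6+1·0+2·0 = 24 | 6·4 = 24
X: 4·0+1·8+2·8 = 24 | 6·4 = 24
A: 4·1+1·0+2·4 = 12 | 6·2 = 12
E: 4·6+1·6+2·0 = 30 | 6·5 = 30
gcd(4,1,2,6) = 1

Coefficients: [4, 1, 2, 6]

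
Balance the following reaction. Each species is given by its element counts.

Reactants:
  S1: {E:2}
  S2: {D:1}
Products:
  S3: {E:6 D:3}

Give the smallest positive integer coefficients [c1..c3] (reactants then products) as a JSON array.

E: 3·2+3·0 = 6 | 1·6 = 6
D: 3·0+3·1 = 3 | 1·3 = 3
gcd(3,3,1) = 1

Coefficients: [3, 3, 1]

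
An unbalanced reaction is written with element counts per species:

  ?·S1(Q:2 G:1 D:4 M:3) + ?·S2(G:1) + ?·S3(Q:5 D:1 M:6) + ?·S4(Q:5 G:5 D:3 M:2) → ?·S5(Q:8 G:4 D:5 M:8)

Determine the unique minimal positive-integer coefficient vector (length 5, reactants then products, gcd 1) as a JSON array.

Q: 4·2+5·0+5·5+3·5 = 48 | 6·8 = 48
G: 4·1+5·1+5·0+3·5 = 24 | 6·4 = 24
D: 4·4+5·0+5·1+3·3 = 30 | 6·5 = 30
M: 4·3+5·0+5·6+3·2 = 48 | 6·8 = 48
gcd(4,5,5,3,6) = 1

Coefficients: [4, 5, 5, 3, 6]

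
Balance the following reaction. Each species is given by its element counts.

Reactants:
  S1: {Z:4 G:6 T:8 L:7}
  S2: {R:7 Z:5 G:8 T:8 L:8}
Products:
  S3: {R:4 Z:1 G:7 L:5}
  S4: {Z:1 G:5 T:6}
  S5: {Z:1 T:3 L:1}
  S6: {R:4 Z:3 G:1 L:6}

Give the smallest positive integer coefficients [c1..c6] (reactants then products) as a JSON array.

Coefficients: [2, 4, 2, 5, 6, 5]

R: 2·0+4·7 = 28 | 2·4+5·0+6·0+5·4 = 28
Z: 2·4+4·5 = 28 | 2·1+5·1+6·1+5·3 = 28
G: 2·6+4·8 = 44 | 2·7+5·5+6·0+5·1 = 44
T: 2·8+4·8 = 48 | 2·0+5·6+6·3+5·0 = 48
L: 2·7+4·8 = 46 | 2·5+5·0+6·1+5·6 = 46
gcd(2,4,2,5,6,5) = 1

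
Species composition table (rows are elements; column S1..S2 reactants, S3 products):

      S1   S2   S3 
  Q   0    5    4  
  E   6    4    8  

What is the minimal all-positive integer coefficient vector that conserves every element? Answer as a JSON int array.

Coefficients: [4, 4, 5]

Q: 4·0+4·5 = 20 | 5·4 = 20
E: 4·6+4·4 = 40 | 5·8 = 40
gcd(4,4,5) = 1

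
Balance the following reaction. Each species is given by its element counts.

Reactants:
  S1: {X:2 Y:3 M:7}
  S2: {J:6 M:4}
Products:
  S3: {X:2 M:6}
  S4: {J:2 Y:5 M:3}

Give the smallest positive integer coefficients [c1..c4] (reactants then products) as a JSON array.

X: 5·2+1·0 = 10 | 5·2+3·0 = 10
J: 5·0+1·6 = 6 | 5·0+3·2 = 6
Y: 5·3+1·0 = 15 | 5·0+3·5 = 15
M: 5·7+1·4 = 39 | 5·6+3·3 = 39
gcd(5,1,5,3) = 1

Coefficients: [5, 1, 5, 3]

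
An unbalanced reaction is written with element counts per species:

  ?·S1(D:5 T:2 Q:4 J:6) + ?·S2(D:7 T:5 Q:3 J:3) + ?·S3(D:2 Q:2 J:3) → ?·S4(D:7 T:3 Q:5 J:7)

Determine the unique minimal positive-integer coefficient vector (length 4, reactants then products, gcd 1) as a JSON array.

D: 2·5+1·7+2·2 = 21 | 3·7 = 21
T: 2·2+1·5+2·0 = 9 | 3·3 = 9
Q: 2·4+1·3+2·2 = 15 | 3·5 = 15
J: 2·6+1·3+2·3 = 21 | 3·7 = 21
gcd(2,1,2,3) = 1

Coefficients: [2, 1, 2, 3]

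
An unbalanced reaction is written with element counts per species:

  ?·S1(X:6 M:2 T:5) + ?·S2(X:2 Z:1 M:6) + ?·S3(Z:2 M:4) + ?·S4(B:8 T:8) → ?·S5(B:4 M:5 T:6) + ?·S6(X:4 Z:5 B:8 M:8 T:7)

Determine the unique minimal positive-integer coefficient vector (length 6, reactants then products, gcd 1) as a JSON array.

Coefficients: [1, 3, 6, 5, 4, 3]

X: 1·6+3·2+6·0+5·0 = 12 | 4·0+3·4 = 12
Z: 1·0+3·1+6·2+5·0 = 15 | 4·0+3·5 = 15
B: 1·0+3·0+6·0+5·8 = 40 | 4·4+3·8 = 40
M: 1·2+3·6+6·4+5·0 = 44 | 4·5+3·8 = 44
T: 1·5+3·0+6·0+5·8 = 45 | 4·6+3·7 = 45
gcd(1,3,6,5,4,3) = 1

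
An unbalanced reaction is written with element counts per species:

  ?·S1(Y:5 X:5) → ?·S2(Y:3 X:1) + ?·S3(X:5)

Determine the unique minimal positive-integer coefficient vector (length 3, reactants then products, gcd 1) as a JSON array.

Y: 3·5 = 15 | 5·3+2·0 = 15
X: 3·5 = 15 | 5·1+2·5 = 15
gcd(3,5,2) = 1

Coefficients: [3, 5, 2]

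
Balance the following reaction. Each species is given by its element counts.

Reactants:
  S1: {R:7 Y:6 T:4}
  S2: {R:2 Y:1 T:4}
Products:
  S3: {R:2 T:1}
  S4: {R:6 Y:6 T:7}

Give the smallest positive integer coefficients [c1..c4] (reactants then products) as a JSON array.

R: 4·7+6·2 = 40 | 5·2+5·6 = 40
Y: 4·6+6·1 = 30 | 5·0+5·6 = 30
T: 4·4+6·4 = 40 | 5·1+5·7 = 40
gcd(4,6,5,5) = 1

Coefficients: [4, 6, 5, 5]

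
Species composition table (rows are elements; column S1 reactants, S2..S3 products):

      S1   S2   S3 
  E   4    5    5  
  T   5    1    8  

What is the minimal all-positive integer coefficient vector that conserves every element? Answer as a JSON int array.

Coefficients: [5, 1, 3]

E: 5·4 = 20 | 1·5+3·5 = 20
T: 5·5 = 25 | 1·1+3·8 = 25
gcd(5,1,3) = 1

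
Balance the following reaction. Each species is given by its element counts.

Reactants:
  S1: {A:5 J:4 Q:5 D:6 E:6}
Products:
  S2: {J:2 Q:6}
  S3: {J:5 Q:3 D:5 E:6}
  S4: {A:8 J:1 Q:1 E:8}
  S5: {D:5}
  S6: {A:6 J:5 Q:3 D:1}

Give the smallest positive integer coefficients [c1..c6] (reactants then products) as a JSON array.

A: 6·5 = 30 | 3·0+2·0+3·8+5·0+1·6 = 30
J: 6·4 = 24 | 3·2+2·5+3·1+5·0+1·5 = 24
Q: 6·5 = 30 | 3·6+2·3+3·1+5·0+1·3 = 30
D: 6·6 = 36 | 3·0+2·5+3·0+5·5+1·1 = 36
E: 6·6 = 36 | 3·0+2·6+3·8+5·0+1·0 = 36
gcd(6,3,2,3,5,1) = 1

Coefficients: [6, 3, 2, 3, 5, 1]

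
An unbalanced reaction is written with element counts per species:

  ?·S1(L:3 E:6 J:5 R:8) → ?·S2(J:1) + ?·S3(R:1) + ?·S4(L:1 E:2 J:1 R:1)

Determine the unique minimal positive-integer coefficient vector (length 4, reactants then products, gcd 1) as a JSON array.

Coefficients: [1, 2, 5, 3]

L: 1·3 = 3 | 2·0+5·0+3·1 = 3
E: 1·6 = 6 | 2·0+5·0+3·2 = 6
J: 1·5 = 5 | 2·1+5·0+3·1 = 5
R: 1·8 = 8 | 2·0+5·1+3·1 = 8
gcd(1,2,5,3) = 1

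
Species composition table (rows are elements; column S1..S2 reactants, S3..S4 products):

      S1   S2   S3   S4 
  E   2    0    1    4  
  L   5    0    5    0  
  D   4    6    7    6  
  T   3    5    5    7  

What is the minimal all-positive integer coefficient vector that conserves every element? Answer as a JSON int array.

E: 4·2+3·0 = 8 | 4·1+1·4 = 8
L: 4·5+3·0 = 20 | 4·5+1·0 = 20
D: 4·4+3·6 = 34 | 4·7+1·6 = 34
T: 4·3+3·5 = 27 | 4·5+1·7 = 27
gcd(4,3,4,1) = 1

Coefficients: [4, 3, 4, 1]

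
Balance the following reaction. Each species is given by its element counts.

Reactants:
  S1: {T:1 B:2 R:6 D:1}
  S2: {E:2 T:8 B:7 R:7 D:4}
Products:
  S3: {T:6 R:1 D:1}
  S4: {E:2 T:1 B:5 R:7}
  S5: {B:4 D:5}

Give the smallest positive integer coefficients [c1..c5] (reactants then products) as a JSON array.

E: 1·0+5·2 = 10 | 6·0+5·2+3·0 = 10
T: 1·1+5·8 = 41 | 6·6+5·1+3·0 = 41
B: 1·2+5·7 = 37 | 6·0+5·5+3·4 = 37
R: 1·6+5·7 = 41 | 6·1+5·7+3·0 = 41
D: 1·1+5·4 = 21 | 6·1+5·0+3·5 = 21
gcd(1,5,6,5,3) = 1

Coefficients: [1, 5, 6, 5, 3]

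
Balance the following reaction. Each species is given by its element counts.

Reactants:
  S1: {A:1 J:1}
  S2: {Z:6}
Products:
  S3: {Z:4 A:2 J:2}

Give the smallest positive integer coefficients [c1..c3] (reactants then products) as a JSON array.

Coefficients: [6, 2, 3]

Z: 6·0+2·6 = 12 | 3·4 = 12
A: 6·1+2·0 = 6 | 3·2 = 6
J: 6·1+2·0 = 6 | 3·2 = 6
gcd(6,2,3) = 1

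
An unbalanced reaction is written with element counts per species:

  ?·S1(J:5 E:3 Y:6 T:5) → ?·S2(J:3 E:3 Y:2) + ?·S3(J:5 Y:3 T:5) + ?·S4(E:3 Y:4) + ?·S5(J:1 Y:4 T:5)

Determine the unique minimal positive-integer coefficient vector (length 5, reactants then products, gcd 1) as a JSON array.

Coefficients: [5, 4, 2, 1, 3]

J: 5·5 = 25 | 4·3+2·5+1·0+3·1 = 25
E: 5·3 = 15 | 4·3+2·0+1·3+3·0 = 15
Y: 5·6 = 30 | 4·2+2·3+1·4+3·4 = 30
T: 5·5 = 25 | 4·0+2·5+1·0+3·5 = 25
gcd(5,4,2,1,3) = 1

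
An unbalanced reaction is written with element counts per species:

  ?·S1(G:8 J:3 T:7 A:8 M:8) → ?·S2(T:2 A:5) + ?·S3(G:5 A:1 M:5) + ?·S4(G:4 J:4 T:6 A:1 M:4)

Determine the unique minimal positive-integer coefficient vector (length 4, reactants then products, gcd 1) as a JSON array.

Coefficients: [4, 5, 4, 3]

G: 4·8 = 32 | 5·0+4·5+3·4 = 32
J: 4·3 = 12 | 5·0+4·0+3·4 = 12
T: 4·7 = 28 | 5·2+4·0+3·6 = 28
A: 4·8 = 32 | 5·5+4·1+3·1 = 32
M: 4·8 = 32 | 5·0+4·5+3·4 = 32
gcd(4,5,4,3) = 1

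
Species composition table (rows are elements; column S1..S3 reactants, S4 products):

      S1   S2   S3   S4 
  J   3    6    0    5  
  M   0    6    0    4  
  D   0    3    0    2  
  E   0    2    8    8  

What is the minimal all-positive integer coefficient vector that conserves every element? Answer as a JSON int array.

Coefficients: [2, 4, 5, 6]

J: 2·3+4·6+5·0 = 30 | 6·5 = 30
M: 2·0+4·6+5·0 = 24 | 6·4 = 24
D: 2·0+4·3+5·0 = 12 | 6·2 = 12
E: 2·0+4·2+5·8 = 48 | 6·8 = 48
gcd(2,4,5,6) = 1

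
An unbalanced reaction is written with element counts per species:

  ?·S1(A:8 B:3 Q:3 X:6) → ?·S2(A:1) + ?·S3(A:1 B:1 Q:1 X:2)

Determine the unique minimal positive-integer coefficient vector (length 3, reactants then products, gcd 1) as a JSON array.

A: 1·8 = 8 | 5·1+3·1 = 8
B: 1·3 = 3 | 5·0+3·1 = 3
Q: 1·3 = 3 | 5·0+3·1 = 3
X: 1·6 = 6 | 5·0+3·2 = 6
gcd(1,5,3) = 1

Coefficients: [1, 5, 3]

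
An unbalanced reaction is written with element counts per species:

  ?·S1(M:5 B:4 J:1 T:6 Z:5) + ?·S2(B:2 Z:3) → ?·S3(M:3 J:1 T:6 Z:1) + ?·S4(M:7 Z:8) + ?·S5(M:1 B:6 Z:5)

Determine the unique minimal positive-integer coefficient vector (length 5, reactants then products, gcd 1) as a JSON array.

Coefficients: [6, 3, 6, 1, 5]

M: 6·5+3·0 = 30 | 6·3+1·7+5·1 = 30
B: 6·4+3·2 = 30 | 6·0+1·0+5·6 = 30
J: 6·1+3·0 = 6 | 6·1+1·0+5·0 = 6
T: 6·6+3·0 = 36 | 6·6+1·0+5·0 = 36
Z: 6·5+3·3 = 39 | 6·1+1·8+5·5 = 39
gcd(6,3,6,1,5) = 1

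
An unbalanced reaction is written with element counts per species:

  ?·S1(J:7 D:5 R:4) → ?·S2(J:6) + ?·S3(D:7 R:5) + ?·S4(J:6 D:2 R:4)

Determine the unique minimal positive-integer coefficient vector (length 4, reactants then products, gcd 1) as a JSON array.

J: 6·7 = 42 | 6·6+4·0+1·6 = 42
D: 6·5 = 30 | 6·0+4·7+1·2 = 30
R: 6·4 = 24 | 6·0+4·5+1·4 = 24
gcd(6,6,4,1) = 1

Coefficients: [6, 6, 4, 1]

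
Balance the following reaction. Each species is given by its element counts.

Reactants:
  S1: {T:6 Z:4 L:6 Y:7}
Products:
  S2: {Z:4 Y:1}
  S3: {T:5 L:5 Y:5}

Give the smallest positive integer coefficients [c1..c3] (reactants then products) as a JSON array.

Coefficients: [5, 5, 6]

T: 5·6 = 30 | 5·0+6·5 = 30
Z: 5·4 = 20 | 5·4+6·0 = 20
L: 5·6 = 30 | 5·0+6·5 = 30
Y: 5·7 = 35 | 5·1+6·5 = 35
gcd(5,5,6) = 1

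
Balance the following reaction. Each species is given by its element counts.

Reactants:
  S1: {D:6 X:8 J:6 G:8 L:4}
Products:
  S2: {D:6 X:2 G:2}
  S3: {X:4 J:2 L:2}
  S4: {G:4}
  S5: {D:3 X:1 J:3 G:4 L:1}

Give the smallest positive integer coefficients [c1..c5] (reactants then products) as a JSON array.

Coefficients: [4, 2, 6, 3, 4]

D: 4·6 = 24 | 2·6+6·0+3·0+4·3 = 24
X: 4·8 = 32 | 2·2+6·4+3·0+4·1 = 32
J: 4·6 = 24 | 2·0+6·2+3·0+4·3 = 24
G: 4·8 = 32 | 2·2+6·0+3·4+4·4 = 32
L: 4·4 = 16 | 2·0+6·2+3·0+4·1 = 16
gcd(4,2,6,3,4) = 1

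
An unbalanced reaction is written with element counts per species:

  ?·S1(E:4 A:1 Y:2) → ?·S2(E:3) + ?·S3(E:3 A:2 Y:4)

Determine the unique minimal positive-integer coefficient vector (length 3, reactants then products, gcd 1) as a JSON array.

Coefficients: [6, 5, 3]

E: 6·4 = 24 | 5·3+3·3 = 24
A: 6·1 = 6 | 5·0+3·2 = 6
Y: 6·2 = 12 | 5·0+3·4 = 12
gcd(6,5,3) = 1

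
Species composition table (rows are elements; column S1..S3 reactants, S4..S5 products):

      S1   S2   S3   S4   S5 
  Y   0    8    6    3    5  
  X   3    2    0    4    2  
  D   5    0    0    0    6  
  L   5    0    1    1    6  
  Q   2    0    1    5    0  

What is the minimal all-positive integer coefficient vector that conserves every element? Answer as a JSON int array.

Coefficients: [6, 2, 3, 3, 5]

Y: 6·0+2·8+3·6 = 34 | 3·3+5·5 = 34
X: 6·3+2·2+3·0 = 22 | 3·4+5·2 = 22
D: 6·5+2·0+3·0 = 30 | 3·0+5·6 = 30
L: 6·5+2·0+3·1 = 33 | 3·1+5·6 = 33
Q: 6·2+2·0+3·1 = 15 | 3·5+5·0 = 15
gcd(6,2,3,3,5) = 1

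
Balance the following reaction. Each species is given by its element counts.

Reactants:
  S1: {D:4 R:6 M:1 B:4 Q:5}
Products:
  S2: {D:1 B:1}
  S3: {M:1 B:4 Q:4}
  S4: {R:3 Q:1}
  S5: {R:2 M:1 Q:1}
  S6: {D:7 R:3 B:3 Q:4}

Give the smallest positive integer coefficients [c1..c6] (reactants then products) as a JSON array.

D: 5·4 = 20 | 6·1+2·0+6·0+3·0+2·7 = 20
R: 5·6 = 30 | 6·0+2·0+6·3+3·2+2·3 = 30
M: 5·1 = 5 | 6·0+2·1+6·0+3·1+2·0 = 5
B: 5·4 = 20 | 6·1+2·4+6·0+3·0+2·3 = 20
Q: 5·5 = 25 | 6·0+2·4+6·1+3·1+2·4 = 25
gcd(5,6,2,6,3,2) = 1

Coefficients: [5, 6, 2, 6, 3, 2]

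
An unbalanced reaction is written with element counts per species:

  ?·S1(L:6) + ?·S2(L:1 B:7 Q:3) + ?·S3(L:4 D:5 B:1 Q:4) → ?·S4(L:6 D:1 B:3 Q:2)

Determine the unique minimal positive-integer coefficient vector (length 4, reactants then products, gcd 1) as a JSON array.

L: 4·6+2·1+1·4 = 30 | 5·6 = 30
D: 4·0+2·0+1·5 = 5 | 5·1 = 5
B: 4·0+2·7+1·1 = 15 | 5·3 = 15
Q: 4·0+2·3+1·4 = 10 | 5·2 = 10
gcd(4,2,1,5) = 1

Coefficients: [4, 2, 1, 5]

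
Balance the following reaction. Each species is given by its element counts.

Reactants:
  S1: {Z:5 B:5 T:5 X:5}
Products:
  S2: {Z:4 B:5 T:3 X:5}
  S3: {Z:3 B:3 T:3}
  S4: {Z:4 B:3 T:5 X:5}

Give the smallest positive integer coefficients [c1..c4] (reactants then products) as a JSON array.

Z: 6·5 = 30 | 3·4+2·3+3·4 = 30
B: 6·5 = 30 | 3·5+2·3+3·3 = 30
T: 6·5 = 30 | 3·3+2·3+3·5 = 30
X: 6·5 = 30 | 3·5+2·0+3·5 = 30
gcd(6,3,2,3) = 1

Coefficients: [6, 3, 2, 3]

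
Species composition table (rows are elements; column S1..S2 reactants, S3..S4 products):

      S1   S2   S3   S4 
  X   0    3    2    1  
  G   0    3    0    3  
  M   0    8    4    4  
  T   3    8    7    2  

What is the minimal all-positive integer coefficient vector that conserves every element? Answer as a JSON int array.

X: 1·0+3·3 = 9 | 3·2+3·1 = 9
G: 1·0+3·3 = 9 | 3·0+3·3 = 9
M: 1·0+3·8 = 24 | 3·4+3·4 = 24
T: 1·3+3·8 = 27 | 3·7+3·2 = 27
gcd(1,3,3,3) = 1

Coefficients: [1, 3, 3, 3]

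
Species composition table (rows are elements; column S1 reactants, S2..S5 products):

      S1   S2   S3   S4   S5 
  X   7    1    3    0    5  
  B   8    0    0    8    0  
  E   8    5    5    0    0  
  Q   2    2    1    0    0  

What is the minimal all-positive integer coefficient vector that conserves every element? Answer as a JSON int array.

Coefficients: [5, 2, 6, 5, 3]

X: 5·7 = 35 | 2·1+6·3+5·0+3·5 = 35
B: 5·8 = 40 | 2·0+6·0+5·8+3·0 = 40
E: 5·8 = 40 | 2·5+6·5+5·0+3·0 = 40
Q: 5·2 = 10 | 2·2+6·1+5·0+3·0 = 10
gcd(5,2,6,5,3) = 1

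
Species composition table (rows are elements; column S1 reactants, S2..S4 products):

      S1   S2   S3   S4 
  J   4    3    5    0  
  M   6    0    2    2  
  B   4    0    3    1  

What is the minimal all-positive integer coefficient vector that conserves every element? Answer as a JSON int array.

J: 2·4 = 8 | 1·3+1·5+5·0 = 8
M: 2·6 = 12 | 1·0+1·2+5·2 = 12
B: 2·4 = 8 | 1·0+1·3+5·1 = 8
gcd(2,1,1,5) = 1

Coefficients: [2, 1, 1, 5]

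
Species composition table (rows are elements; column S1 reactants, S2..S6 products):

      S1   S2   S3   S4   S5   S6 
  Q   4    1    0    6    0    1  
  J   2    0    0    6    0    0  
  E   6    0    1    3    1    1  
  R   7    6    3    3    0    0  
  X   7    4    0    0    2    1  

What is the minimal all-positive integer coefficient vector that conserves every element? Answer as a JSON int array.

Q: 3·4 = 12 | 1·1+4·0+1·6+6·0+5·1 = 12
J: 3·2 = 6 | 1·0+4·0+1·6+6·0+5·0 = 6
E: 3·6 = 18 | 1·0+4·1+1·3+6·1+5·1 = 18
R: 3·7 = 21 | 1·6+4·3+1·3+6·0+5·0 = 21
X: 3·7 = 21 | 1·4+4·0+1·0+6·2+5·1 = 21
gcd(3,1,4,1,6,5) = 1

Coefficients: [3, 1, 4, 1, 6, 5]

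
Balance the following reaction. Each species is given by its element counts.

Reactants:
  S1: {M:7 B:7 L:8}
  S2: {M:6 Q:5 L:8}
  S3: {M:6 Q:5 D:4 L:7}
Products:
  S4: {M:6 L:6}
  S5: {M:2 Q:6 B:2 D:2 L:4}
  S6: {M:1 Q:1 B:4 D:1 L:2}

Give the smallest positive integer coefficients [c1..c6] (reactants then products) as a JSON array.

Coefficients: [2, 2, 2, 5, 3, 2]

M: 2·7+2·6+2·6 = 38 | 5·6+3·2+2·1 = 38
Q: 2·0+2·5+2·5 = 20 | 5·0+3·6+2·1 = 20
B: 2·7+2·0+2·0 = 14 | 5·0+3·2+2·4 = 14
D: 2·0+2·0+2·4 = 8 | 5·0+3·2+2·1 = 8
L: 2·8+2·8+2·7 = 46 | 5·6+3·4+2·2 = 46
gcd(2,2,2,5,3,2) = 1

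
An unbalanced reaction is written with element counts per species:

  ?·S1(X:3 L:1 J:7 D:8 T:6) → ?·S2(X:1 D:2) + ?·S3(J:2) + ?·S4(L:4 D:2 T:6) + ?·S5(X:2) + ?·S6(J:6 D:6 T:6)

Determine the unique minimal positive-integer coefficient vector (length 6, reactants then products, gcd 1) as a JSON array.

Coefficients: [4, 6, 5, 1, 3, 3]

X: 4·3 = 12 | 6·1+5·0+1·0+3·2+3·0 = 12
L: 4·1 = 4 | 6·0+5·0+1·4+3·0+3·0 = 4
J: 4·7 = 28 | 6·0+5·2+1·0+3·0+3·6 = 28
D: 4·8 = 32 | 6·2+5·0+1·2+3·0+3·6 = 32
T: 4·6 = 24 | 6·0+5·0+1·6+3·0+3·6 = 24
gcd(4,6,5,1,3,3) = 1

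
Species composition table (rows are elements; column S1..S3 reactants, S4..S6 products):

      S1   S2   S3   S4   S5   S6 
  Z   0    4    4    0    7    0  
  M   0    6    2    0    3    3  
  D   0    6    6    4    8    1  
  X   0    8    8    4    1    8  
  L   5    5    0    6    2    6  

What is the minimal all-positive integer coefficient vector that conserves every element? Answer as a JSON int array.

Z: 6·0+4·4+3·4 = 28 | 1·0+4·7+6·0 = 28
M: 6·0+4·6+3·2 = 30 | 1·0+4·3+6·3 = 30
D: 6·0+4·6+3·6 = 42 | 1·4+4·8+6·1 = 42
X: 6·0+4·8+3·8 = 56 | 1·4+4·1+6·8 = 56
L: 6·5+4·5+3·0 = 50 | 1·6+4·2+6·6 = 50
gcd(6,4,3,1,4,6) = 1

Coefficients: [6, 4, 3, 1, 4, 6]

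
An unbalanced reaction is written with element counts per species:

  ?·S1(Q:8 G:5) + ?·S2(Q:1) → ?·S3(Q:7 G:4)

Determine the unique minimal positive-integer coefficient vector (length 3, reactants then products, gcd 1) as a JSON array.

Coefficients: [4, 3, 5]

Q: 4·8+3·1 = 35 | 5·7 = 35
G: 4·5+3·0 = 20 | 5·4 = 20
gcd(4,3,5) = 1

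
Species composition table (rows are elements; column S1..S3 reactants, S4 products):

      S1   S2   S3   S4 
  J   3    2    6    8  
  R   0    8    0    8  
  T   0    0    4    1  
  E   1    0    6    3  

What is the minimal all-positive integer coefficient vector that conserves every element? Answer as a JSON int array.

J: 6·3+4·2+1·6 = 32 | 4·8 = 32
R: 6·0+4·8+1·0 = 32 | 4·8 = 32
T: 6·0+4·0+1·4 = 4 | 4·1 = 4
E: 6·1+4·0+1·6 = 12 | 4·3 = 12
gcd(6,4,1,4) = 1

Coefficients: [6, 4, 1, 4]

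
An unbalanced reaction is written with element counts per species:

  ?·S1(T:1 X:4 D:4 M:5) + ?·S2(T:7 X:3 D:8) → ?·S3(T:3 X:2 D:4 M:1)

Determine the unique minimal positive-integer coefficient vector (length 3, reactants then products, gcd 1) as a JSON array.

Coefficients: [1, 2, 5]

T: 1·1+2·7 = 15 | 5·3 = 15
X: 1·4+2·3 = 10 | 5·2 = 10
D: 1·4+2·8 = 20 | 5·4 = 20
M: 1·5+2·0 = 5 | 5·1 = 5
gcd(1,2,5) = 1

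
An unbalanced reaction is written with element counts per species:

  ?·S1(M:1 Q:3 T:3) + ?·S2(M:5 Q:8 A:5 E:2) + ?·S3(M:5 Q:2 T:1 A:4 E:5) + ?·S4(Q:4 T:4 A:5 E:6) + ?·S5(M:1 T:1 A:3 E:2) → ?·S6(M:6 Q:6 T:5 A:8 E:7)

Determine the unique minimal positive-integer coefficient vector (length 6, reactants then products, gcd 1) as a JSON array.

Coefficients: [4, 1, 3, 1, 6, 5]

M: 4·1+1·5+3·5+1·0+6·1 = 30 | 5·6 = 30
Q: 4·3+1·8+3·2+1·4+6·0 = 30 | 5·6 = 30
T: 4·3+1·0+3·1+1·4+6·1 = 25 | 5·5 = 25
A: 4·0+1·5+3·4+1·5+6·3 = 40 | 5·8 = 40
E: 4·0+1·2+3·5+1·6+6·2 = 35 | 5·7 = 35
gcd(4,1,3,1,6,5) = 1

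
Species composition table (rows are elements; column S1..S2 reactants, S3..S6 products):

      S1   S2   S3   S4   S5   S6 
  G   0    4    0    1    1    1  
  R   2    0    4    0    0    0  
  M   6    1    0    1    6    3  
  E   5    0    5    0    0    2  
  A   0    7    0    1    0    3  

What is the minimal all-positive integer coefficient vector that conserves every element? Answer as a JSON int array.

Coefficients: [4, 3, 2, 6, 1, 5]

G: 4·0+3·4 = 12 | 2·0+6·1+1·1+5·1 = 12
R: 4·2+3·0 = 8 | 2·4+6·0+1·0+5·0 = 8
M: 4·6+3·1 = 27 | 2·0+6·1+1·6+5·3 = 27
E: 4·5+3·0 = 20 | 2·5+6·0+1·0+5·2 = 20
A: 4·0+3·7 = 21 | 2·0+6·1+1·0+5·3 = 21
gcd(4,3,2,6,1,5) = 1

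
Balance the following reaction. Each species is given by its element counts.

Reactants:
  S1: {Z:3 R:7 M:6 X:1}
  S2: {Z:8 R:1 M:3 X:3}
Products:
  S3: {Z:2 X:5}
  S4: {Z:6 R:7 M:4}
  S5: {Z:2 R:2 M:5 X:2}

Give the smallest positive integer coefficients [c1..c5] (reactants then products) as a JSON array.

Z: 6·3+3·8 = 42 | 1·2+5·6+5·2 = 42
R: 6·7+3·1 = 45 | 1·0+5·7+5·2 = 45
M: 6·6+3·3 = 45 | 1·0+5·4+5·5 = 45
X: 6·1+3·3 = 15 | 1·5+5·0+5·2 = 15
gcd(6,3,1,5,5) = 1

Coefficients: [6, 3, 1, 5, 5]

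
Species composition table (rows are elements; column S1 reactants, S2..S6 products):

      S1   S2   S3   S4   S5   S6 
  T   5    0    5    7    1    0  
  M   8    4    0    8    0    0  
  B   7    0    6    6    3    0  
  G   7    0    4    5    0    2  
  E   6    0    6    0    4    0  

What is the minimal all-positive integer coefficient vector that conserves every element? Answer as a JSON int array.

T: 3·5 = 15 | 4·0+1·5+1·7+3·1+6·0 = 15
M: 3·8 = 24 | 4·4+1·0+1·8+3·0+6·0 = 24
B: 3·7 = 21 | 4·0+1·6+1·6+3·3+6·0 = 21
G: 3·7 = 21 | 4·0+1·4+1·5+3·0+6·2 = 21
E: 3·6 = 18 | 4·0+1·6+1·0+3·4+6·0 = 18
gcd(3,4,1,1,3,6) = 1

Coefficients: [3, 4, 1, 1, 3, 6]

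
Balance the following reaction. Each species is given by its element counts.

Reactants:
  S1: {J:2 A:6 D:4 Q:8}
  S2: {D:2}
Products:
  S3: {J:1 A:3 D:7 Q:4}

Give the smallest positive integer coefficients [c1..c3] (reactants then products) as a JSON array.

J: 1·2+5·0 = 2 | 2·1 = 2
A: 1·6+5·0 = 6 | 2·3 = 6
D: 1·4+5·2 = 14 | 2·7 = 14
Q: 1·8+5·0 = 8 | 2·4 = 8
gcd(1,5,2) = 1

Coefficients: [1, 5, 2]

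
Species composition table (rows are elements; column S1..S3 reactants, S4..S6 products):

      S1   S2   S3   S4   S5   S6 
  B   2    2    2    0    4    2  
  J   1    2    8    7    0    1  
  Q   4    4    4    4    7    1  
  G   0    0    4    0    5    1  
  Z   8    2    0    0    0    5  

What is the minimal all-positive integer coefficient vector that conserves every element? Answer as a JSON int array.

B: 3·2+3·2+4·2 = 20 | 5·0+2·4+6·2 = 20
J: 3·1+3·2+4·8 = 41 | 5·7+2·0+6·1 = 41
Q: 3·4+3·4+4·4 = 40 | 5·4+2·7+6·1 = 40
G: 3·0+3·0+4·4 = 16 | 5·0+2·5+6·1 = 16
Z: 3·8+3·2+4·0 = 30 | 5·0+2·0+6·5 = 30
gcd(3,3,4,5,2,6) = 1

Coefficients: [3, 3, 4, 5, 2, 6]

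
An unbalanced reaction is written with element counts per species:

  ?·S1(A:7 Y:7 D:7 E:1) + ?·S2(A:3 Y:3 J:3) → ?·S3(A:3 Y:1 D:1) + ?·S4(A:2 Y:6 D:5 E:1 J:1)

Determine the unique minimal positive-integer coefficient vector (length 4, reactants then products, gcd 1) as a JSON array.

Coefficients: [3, 1, 6, 3]

A: 3·7+1·3 = 24 | 6·3+3·2 = 24
Y: 3·7+1·3 = 24 | 6·1+3·6 = 24
D: 3·7+1·0 = 21 | 6·1+3·5 = 21
E: 3·1+1·0 = 3 | 6·0+3·1 = 3
J: 3·0+1·3 = 3 | 6·0+3·1 = 3
gcd(3,1,6,3) = 1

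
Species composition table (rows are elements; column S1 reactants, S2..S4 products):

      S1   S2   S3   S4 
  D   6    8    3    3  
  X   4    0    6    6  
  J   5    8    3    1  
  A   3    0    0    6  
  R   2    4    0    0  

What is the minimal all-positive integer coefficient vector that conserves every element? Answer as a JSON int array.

Coefficients: [6, 3, 1, 3]

D: 6·6 = 36 | 3·8+1·3+3·3 = 36
X: 6·4 = 24 | 3·0+1·6+3·6 = 24
J: 6·5 = 30 | 3·8+1·3+3·1 = 30
A: 6·3 = 18 | 3·0+1·0+3·6 = 18
R: 6·2 = 12 | 3·4+1·0+3·0 = 12
gcd(6,3,1,3) = 1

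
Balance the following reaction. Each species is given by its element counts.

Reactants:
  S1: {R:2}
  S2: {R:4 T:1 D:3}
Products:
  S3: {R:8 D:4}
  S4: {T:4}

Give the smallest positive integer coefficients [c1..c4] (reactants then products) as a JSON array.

R: 4·2+4·4 = 24 | 3·8+1·0 = 24
T: 4·0+4·1 = 4 | 3·0+1·4 = 4
D: 4·0+4·3 = 12 | 3·4+1·0 = 12
gcd(4,4,3,1) = 1

Coefficients: [4, 4, 3, 1]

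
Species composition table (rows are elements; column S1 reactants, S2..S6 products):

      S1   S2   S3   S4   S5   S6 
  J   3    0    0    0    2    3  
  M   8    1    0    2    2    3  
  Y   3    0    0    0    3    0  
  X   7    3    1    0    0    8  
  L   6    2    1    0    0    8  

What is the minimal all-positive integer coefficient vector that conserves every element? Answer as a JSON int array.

Coefficients: [3, 3, 4, 6, 3, 1]

J: 3·3 = 9 | 3·0+4·0+6·0+3·2+1·3 = 9
M: 3·8 = 24 | 3·1+4·0+6·2+3·2+1·3 = 24
Y: 3·3 = 9 | 3·0+4·0+6·0+3·3+1·0 = 9
X: 3·7 = 21 | 3·3+4·1+6·0+3·0+1·8 = 21
L: 3·6 = 18 | 3·2+4·1+6·0+3·0+1·8 = 18
gcd(3,3,4,6,3,1) = 1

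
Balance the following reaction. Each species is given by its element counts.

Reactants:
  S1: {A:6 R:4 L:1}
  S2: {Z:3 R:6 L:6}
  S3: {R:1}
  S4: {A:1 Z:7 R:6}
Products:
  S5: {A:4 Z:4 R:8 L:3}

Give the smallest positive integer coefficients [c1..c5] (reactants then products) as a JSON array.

Coefficients: [3, 2, 4, 2, 5]

A: 3·6+2·0+4·0+2·1 = 20 | 5·4 = 20
Z: 3·0+2·3+4·0+2·7 = 20 | 5·4 = 20
R: 3·4+2·6+4·1+2·6 = 40 | 5·8 = 40
L: 3·1+2·6+4·0+2·0 = 15 | 5·3 = 15
gcd(3,2,4,2,5) = 1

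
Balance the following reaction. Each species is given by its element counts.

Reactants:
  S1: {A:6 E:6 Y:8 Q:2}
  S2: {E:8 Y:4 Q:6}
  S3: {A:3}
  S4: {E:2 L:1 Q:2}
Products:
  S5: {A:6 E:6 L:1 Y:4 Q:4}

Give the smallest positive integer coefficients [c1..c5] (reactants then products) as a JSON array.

Coefficients: [2, 1, 6, 5, 5]

A: 2·6+1·0+6·3+5·0 = 30 | 5·6 = 30
E: 2·6+1·8+6·0+5·2 = 30 | 5·6 = 30
L: 2·0+1·0+6·0+5·1 = 5 | 5·1 = 5
Y: 2·8+1·4+6·0+5·0 = 20 | 5·4 = 20
Q: 2·2+1·6+6·0+5·2 = 20 | 5·4 = 20
gcd(2,1,6,5,5) = 1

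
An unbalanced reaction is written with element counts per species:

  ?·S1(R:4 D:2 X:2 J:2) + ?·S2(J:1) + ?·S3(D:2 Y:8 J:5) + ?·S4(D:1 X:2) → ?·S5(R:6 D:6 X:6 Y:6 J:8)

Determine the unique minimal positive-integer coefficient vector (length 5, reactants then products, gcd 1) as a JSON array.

Coefficients: [6, 5, 3, 6, 4]

R: 6·4+5·0+3·0+6·0 = 24 | 4·6 = 24
D: 6·2+5·0+3·2+6·1 = 24 | 4·6 = 24
X: 6·2+5·0+3·0+6·2 = 24 | 4·6 = 24
Y: 6·0+5·0+3·8+6·0 = 24 | 4·6 = 24
J: 6·2+5·1+3·5+6·0 = 32 | 4·8 = 32
gcd(6,5,3,6,4) = 1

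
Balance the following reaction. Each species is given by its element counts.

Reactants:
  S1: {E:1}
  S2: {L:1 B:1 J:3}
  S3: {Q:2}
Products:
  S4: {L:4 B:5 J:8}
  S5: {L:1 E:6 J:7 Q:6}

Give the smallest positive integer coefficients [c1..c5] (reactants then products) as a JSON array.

L: 6·0+5·1+3·0 = 5 | 1·4+1·1 = 5
E: 6·1+5·0+3·0 = 6 | 1·0+1·6 = 6
B: 6·0+5·1+3·0 = 5 | 1·5+1·0 = 5
J: 6·0+5·3+3·0 = 15 | 1·8+1·7 = 15
Q: 6·0+5·0+3·2 = 6 | 1·0+1·6 = 6
gcd(6,5,3,1,1) = 1

Coefficients: [6, 5, 3, 1, 1]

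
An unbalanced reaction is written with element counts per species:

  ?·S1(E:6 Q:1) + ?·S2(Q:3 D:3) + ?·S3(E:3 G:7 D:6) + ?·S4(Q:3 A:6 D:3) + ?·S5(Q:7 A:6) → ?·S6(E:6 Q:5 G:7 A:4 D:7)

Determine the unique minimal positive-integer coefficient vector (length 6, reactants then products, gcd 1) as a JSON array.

E: 3·6+1·0+6·3+1·0+3·0 = 36 | 6·6 = 36
Q: 3·1+1·3+6·0+1·3+3·7 = 30 | 6·5 = 30
G: 3·0+1·0+6·7+1·0+3·0 = 42 | 6·7 = 42
A: 3·0+1·0+6·0+1·6+3·6 = 24 | 6·4 = 24
D: 3·0+1·3+6·6+1·3+3·0 = 42 | 6·7 = 42
gcd(3,1,6,1,3,6) = 1

Coefficients: [3, 1, 6, 1, 3, 6]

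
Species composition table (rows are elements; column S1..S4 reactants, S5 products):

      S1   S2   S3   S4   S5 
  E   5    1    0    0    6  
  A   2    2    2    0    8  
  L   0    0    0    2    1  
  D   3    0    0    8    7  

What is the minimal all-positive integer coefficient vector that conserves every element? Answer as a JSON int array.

E: 2·5+2·1+4·0+1·0 = 12 | 2·6 = 12
A: 2·2+2·2+4·2+1·0 = 16 | 2·8 = 16
L: 2·0+2·0+4·0+1·2 = 2 | 2·1 = 2
D: 2·3+2·0+4·0+1·8 = 14 | 2·7 = 14
gcd(2,2,4,1,2) = 1

Coefficients: [2, 2, 4, 1, 2]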